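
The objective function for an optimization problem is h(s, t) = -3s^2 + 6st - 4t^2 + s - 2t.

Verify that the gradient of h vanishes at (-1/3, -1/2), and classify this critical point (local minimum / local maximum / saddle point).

∇h = (-6s + 6t + 1, 6s - 8t - 2); substituting (-1/3, -1/2) gives ∇h = (0, 0), so (-1/3, -1/2) is indeed a critical point.
The Hessian of h is constant: H = [[-6, 6], [6, -8]].
det(H) = (-6)·(-8) − 6² = 12.
det(H) > 0 and tr(H) = -14 < 0, so H is negative definite and the point is a local maximum.

local maximum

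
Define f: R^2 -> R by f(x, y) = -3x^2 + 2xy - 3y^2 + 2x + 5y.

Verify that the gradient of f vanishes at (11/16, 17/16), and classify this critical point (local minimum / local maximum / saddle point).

local maximum

∇f = (-6x + 2y + 2, 2x - 6y + 5); substituting (11/16, 17/16) gives ∇f = (0, 0), so (11/16, 17/16) is indeed a critical point.
The Hessian of f is constant: H = [[-6, 2], [2, -6]].
det(H) = (-6)·(-6) − 2² = 32.
det(H) > 0 and tr(H) = -12 < 0, so H is negative definite and the point is a local maximum.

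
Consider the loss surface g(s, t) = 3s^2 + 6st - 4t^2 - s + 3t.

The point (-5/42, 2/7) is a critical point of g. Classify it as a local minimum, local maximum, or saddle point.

saddle point

The Hessian of g is constant: H = [[6, 6], [6, -8]].
det(H) = 6·(-8) − 6² = -84.
Since det(H) < 0, H is indefinite and the critical point is a saddle point.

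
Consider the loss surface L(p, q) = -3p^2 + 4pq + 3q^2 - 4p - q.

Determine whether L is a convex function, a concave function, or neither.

L is quadratic, so its Hessian is the constant matrix H = [[-6, 4], [4, 6]].
det(H) = -52, tr(H) = 0.
det(H) < 0, so H is indefinite: neither convex nor concave.

neither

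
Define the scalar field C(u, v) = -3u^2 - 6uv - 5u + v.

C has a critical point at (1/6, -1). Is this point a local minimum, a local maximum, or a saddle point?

The Hessian of C is constant: H = [[-6, -6], [-6, 0]].
det(H) = (-6)·0 − (-6)² = -36.
Since det(H) < 0, H is indefinite and the critical point is a saddle point.

saddle point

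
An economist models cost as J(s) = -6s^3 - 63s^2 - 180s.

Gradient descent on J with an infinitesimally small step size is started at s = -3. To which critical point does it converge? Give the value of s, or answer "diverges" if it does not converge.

J'(s) = -18(s + 2)(s + 5), so J'(-3) = 36.
Gradient descent moves in the -J' direction, i.e. s is decreasing.
The nearest critical point in that direction is s = -5, where J'' = 54 > 0 (a local minimum). The iterate converges there.

-5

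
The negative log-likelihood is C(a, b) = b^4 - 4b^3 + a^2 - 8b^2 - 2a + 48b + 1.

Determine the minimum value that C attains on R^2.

C(a,b) separates as P(a) + Q(b) + 1, so its minimum is min P + min Q + 1.
P'(a) = 2a - 2 vanishes at a ∈ {1}; Q'(b) = 4(b - 3)(b - 2)(b + 2) vanishes at b ∈ {-2, 2, 3}.
Local minima of P (where P''>0): P(1)=-1. Local minima of Q: Q(-2)=-80, Q(3)=45.
So the global minimum of C is P(1) + Q(-2) + 1 = -1 − 80 + 1 = -80, attained at (1, -2).

-80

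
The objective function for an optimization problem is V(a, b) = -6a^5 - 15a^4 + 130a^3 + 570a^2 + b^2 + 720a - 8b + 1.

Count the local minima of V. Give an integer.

2

V separates as a function of a plus a function of b, so ∇V=0 decouples.
∂V/∂a = -30(a - 4)(a + 1)(a + 2)(a + 3) = 0 at a ∈ {-3, -2, -1, 4}; ∂V/∂b = 2(b - 4) = 0 at b ∈ {4}.
The Hessian is diagonal: diag(V_aa, V_bb). Second derivatives: V_aa(-3)=420, V_aa(-2)=-180, V_aa(-1)=300, V_aa(4)=-6300; V_bb(4)=2.
Local minima occur where both diagonal entries positive: (-3, 4), (-1, 4). Count: 2.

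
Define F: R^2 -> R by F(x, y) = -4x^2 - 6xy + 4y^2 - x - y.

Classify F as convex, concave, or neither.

neither

F is quadratic, so its Hessian is the constant matrix H = [[-8, -6], [-6, 8]].
det(H) = -100, tr(H) = 0.
det(H) < 0, so H is indefinite: neither convex nor concave.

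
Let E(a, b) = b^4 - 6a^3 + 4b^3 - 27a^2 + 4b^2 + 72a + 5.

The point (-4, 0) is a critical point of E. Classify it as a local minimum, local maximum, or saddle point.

The mixed partial ∂²E/∂a∂b is 0, so the Hessian at any point is diag(E_aa, E_bb) = diag(-18(2a + 3), 4(3b^2 + 6b + 2)).
At (-4, 0): H = diag(90, 8).
Both eigenvalues are positive, so H is positive definite: a local minimum.

local minimum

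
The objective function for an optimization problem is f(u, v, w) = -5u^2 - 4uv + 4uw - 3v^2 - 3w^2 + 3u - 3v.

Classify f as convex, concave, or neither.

f is quadratic, so its Hessian is the constant matrix H = [[-10, -4, 4], [-4, -6, 0], [4, 0, -6]].
Leading principal minors: -10, 44, -168.
Signs alternate −, +, − ⇒ H ≺ 0 ⇒ concave.

concave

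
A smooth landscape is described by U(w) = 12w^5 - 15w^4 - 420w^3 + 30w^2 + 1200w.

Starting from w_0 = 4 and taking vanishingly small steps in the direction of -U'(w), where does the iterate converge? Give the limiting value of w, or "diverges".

U'(w) = 60(w - 5)(w - 1)(w + 1)(w + 4), so U'(4) = -7200.
Gradient descent moves in the -U' direction, i.e. w is increasing.
The nearest critical point in that direction is w = 5, where U'' = 12960 > 0 (a local minimum). The iterate converges there.

5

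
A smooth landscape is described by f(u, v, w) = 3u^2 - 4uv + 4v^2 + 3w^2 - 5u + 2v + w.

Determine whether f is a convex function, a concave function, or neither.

f is quadratic, so its Hessian is the constant matrix H = [[6, -4, 0], [-4, 8, 0], [0, 0, 6]].
Leading principal minors: 6, 32, 192.
All positive ⇒ H ≻ 0 ⇒ convex.

convex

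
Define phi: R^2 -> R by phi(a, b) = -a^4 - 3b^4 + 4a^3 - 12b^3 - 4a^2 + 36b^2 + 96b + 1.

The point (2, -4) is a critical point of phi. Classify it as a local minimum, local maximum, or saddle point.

The mixed partial ∂²phi/∂a∂b is 0, so the Hessian at any point is diag(phi_aa, phi_bb) = diag(4(-3a^2 + 6a - 2), 36(-b^2 - 2b + 2)).
At (2, -4): H = diag(-8, -216).
Both eigenvalues are negative, so H is negative definite: a local maximum.

local maximum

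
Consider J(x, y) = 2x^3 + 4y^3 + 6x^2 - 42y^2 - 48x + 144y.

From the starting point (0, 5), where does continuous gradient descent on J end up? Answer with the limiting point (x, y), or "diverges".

J is separable, so gradient descent decouples: x follows -∂J/∂x, y follows -∂J/∂y.
∂J/∂x = 6(x - 2)(x + 4); at x=0 this is -48, so x increases.
∂J/∂y = 12(y - 4)(y - 3); at y=5 this is 24, so y decreases.
x converges to its nearest critical value 2 (a local min of the x-part); y converges to 4. The iterate converges to (2, 4).

(2, 4)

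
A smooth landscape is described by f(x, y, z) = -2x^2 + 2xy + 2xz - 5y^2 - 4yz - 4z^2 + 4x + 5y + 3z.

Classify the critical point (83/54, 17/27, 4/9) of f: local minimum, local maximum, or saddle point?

local maximum

The Hessian is constant: H = [[-4, 2, 2], [2, -10, -4], [2, -4, -8]].
Leading principal minors: Δ₁ = -4, Δ₂ = 36, Δ₃ = -216.
The minors alternate sign starting negative (−, +, −), so H is negative definite: a local maximum.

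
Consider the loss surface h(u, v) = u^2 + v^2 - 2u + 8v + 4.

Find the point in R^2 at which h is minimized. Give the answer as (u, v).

h(u,v) separates as P(u) + Q(v) + 4, so its minimum is min P + min Q + 4.
P'(u) = 2u - 2 vanishes at u ∈ {1}; Q'(v) = 2v + 8 vanishes at v ∈ {-4}.
Local minima of P (where P''>0): P(1)=-1. Local minima of Q: Q(-4)=-16.
So the global minimum of h is P(1) + Q(-4) + 4 = -1 − 16 + 4 = -13, attained at (1, -4).

(1, -4)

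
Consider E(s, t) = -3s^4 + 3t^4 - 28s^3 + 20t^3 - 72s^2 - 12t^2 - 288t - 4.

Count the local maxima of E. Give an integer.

E separates as a function of s plus a function of t, so ∇E=0 decouples.
∂E/∂s = -12s(s + 3)(s + 4) = 0 at s ∈ {-4, -3, 0}; ∂E/∂t = 12(t - 2)(t + 3)(t + 4) = 0 at t ∈ {-4, -3, 2}.
The Hessian is diagonal: diag(E_ss, E_tt). Second derivatives: E_ss(-4)=-48, E_ss(-3)=36, E_ss(0)=-144; E_tt(-4)=72, E_tt(-3)=-60, E_tt(2)=360.
Local maxima occur where both diagonal entries negative: (-4, -3), (0, -3). Count: 2.

2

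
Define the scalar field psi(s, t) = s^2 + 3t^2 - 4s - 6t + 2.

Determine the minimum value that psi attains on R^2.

psi(s,t) separates as P(s) + Q(t) + 2, so its minimum is min P + min Q + 2.
P'(s) = 2s - 4 vanishes at s ∈ {2}; Q'(t) = 6(t - 1) vanishes at t ∈ {1}.
Local minima of P (where P''>0): P(2)=-4. Local minima of Q: Q(1)=-3.
So the global minimum of psi is P(2) + Q(1) + 2 = -4 − 3 + 2 = -5, attained at (2, 1).

-5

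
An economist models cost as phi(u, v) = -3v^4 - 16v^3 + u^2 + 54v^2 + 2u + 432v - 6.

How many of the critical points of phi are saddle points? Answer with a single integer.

phi separates as a function of u plus a function of v, so ∇phi=0 decouples.
∂phi/∂u = 2(u + 1) = 0 at u ∈ {-1}; ∂phi/∂v = -12(v - 3)(v + 3)(v + 4) = 0 at v ∈ {-4, -3, 3}.
The Hessian is diagonal: diag(phi_uu, phi_vv). Second derivatives: phi_uu(-1)=2; phi_vv(-4)=-84, phi_vv(-3)=72, phi_vv(3)=-504.
Saddle points occur where the two diagonal entries have opposite signs: (-1, -4), (-1, 3). Count: 2.

2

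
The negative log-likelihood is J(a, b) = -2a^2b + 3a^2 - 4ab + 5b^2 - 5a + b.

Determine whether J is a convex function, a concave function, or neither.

neither

The term -2a^2b is cubic, so the Hessian is not constant.
∂²J/∂a² = -4b + 6, which takes both signs as b varies (negative for sufficiently large b). A diagonal entry of the Hessian changing sign means the Hessian is neither positive- nor negative-semidefinite on all of R^2.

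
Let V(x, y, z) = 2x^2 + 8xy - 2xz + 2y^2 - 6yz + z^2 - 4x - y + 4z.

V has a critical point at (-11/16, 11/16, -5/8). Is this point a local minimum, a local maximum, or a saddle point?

saddle point

The Hessian is constant: H = [[4, 8, -2], [8, 4, -6], [-2, -6, 2]].
Leading principal minors: Δ₁ = 4, Δ₂ = -48, Δ₃ = -64.
The minors fit neither the all-positive nor the alternating-sign pattern, so H is indefinite: a saddle point.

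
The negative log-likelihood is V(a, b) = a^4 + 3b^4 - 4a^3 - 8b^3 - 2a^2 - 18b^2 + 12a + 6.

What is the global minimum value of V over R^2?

-138

V(a,b) separates as P(a) + Q(b) + 6, so its minimum is min P + min Q + 6.
P'(a) = 4(a - 3)(a - 1)(a + 1) vanishes at a ∈ {-1, 1, 3}; Q'(b) = 12b(b - 3)(b + 1) vanishes at b ∈ {-1, 0, 3}.
Local minima of P (where P''>0): P(-1)=-9, P(3)=-9. Local minima of Q: Q(-1)=-7, Q(3)=-135.
So the global minimum of V is P(-1) + Q(3) + 6 = -9 − 135 + 6 = -138, attained at (-1, 3).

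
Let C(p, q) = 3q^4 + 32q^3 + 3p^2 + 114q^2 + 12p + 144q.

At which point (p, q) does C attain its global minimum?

C(p,q) separates as A(p) + B(q), so its minimum is min A + min B.
A'(p) = 6p + 12 vanishes at p ∈ {-2}; B'(q) = 12(q + 1)(q + 3)(q + 4) vanishes at q ∈ {-4, -3, -1}.
Local minima of A (where A''>0): A(-2)=-12. Local minima of B: B(-4)=-32, B(-1)=-59.
So the global minimum of C is A(-2) + B(-1) = -12 − 59 = -71, attained at (-2, -1).

(-2, -1)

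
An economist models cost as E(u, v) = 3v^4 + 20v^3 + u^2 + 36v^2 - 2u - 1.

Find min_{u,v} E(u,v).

-2

E(u,v) separates as P(u) + Q(v) − 1, so its minimum is min P + min Q − 1.
P'(u) = 2u - 2 vanishes at u ∈ {1}; Q'(v) = 12v(v + 2)(v + 3) vanishes at v ∈ {-3, -2, 0}.
Local minima of P (where P''>0): P(1)=-1. Local minima of Q: Q(-3)=27, Q(0)=0.
So the global minimum of E is P(1) + Q(0) − 1 = -1 + 0 − 1 = -2, attained at (1, 0).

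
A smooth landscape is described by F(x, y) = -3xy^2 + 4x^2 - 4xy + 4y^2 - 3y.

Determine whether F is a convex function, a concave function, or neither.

The term -3xy^2 is cubic, so the Hessian is not constant.
∂²F/∂y² = -6x + 8, which takes both signs as x varies (negative for sufficiently large x). A diagonal entry of the Hessian changing sign means the Hessian is neither positive- nor negative-semidefinite on all of R^2.

neither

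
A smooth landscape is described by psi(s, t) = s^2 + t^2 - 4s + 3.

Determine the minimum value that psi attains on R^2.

-1

psi(s,t) separates as P(s) + Q(t) + 3, so its minimum is min P + min Q + 3.
P'(s) = 2s - 4 vanishes at s ∈ {2}; Q'(t) = 2t vanishes at t ∈ {0}.
Local minima of P (where P''>0): P(2)=-4. Local minima of Q: Q(0)=0.
So the global minimum of psi is P(2) + Q(0) + 3 = -4 + 0 + 3 = -1, attained at (2, 0).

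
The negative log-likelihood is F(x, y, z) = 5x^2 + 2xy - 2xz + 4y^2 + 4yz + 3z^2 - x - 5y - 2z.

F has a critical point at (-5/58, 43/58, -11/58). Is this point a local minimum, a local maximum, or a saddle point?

The Hessian is constant: H = [[10, 2, -2], [2, 8, 4], [-2, 4, 6]].
Leading principal minors: Δ₁ = 10, Δ₂ = 76, Δ₃ = 232.
All leading minors are positive, so H is positive definite: a local minimum.

local minimum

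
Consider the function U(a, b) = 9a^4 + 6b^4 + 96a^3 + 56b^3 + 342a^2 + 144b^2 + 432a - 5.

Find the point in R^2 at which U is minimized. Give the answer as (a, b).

(-1, 0)

U(a,b) separates as P(a) + Q(b) − 5, so its minimum is min P + min Q − 5.
P'(a) = 36(a + 1)(a + 3)(a + 4) vanishes at a ∈ {-4, -3, -1}; Q'(b) = 24b(b + 3)(b + 4) vanishes at b ∈ {-4, -3, 0}.
Local minima of P (where P''>0): P(-4)=-96, P(-1)=-177. Local minima of Q: Q(-4)=256, Q(0)=0.
So the global minimum of U is P(-1) + Q(0) − 5 = -177 + 0 − 5 = -182, attained at (-1, 0).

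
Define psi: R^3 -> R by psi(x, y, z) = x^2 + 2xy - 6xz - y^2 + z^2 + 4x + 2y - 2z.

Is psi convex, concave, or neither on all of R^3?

psi is quadratic, so its Hessian is the constant matrix H = [[2, 2, -6], [2, -2, 0], [-6, 0, 2]].
Leading principal minors: 2, -8, 56.
Neither pattern holds ⇒ H is indefinite ⇒ neither convex nor concave.

neither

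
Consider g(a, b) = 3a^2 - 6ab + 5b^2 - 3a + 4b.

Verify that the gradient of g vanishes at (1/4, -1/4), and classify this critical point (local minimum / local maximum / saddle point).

local minimum

∇g = (6a - 6b - 3, -6a + 10b + 4); substituting (1/4, -1/4) gives ∇g = (0, 0), so (1/4, -1/4) is indeed a critical point.
The Hessian of g is constant: H = [[6, -6], [-6, 10]].
det(H) = 6·10 − (-6)² = 24.
det(H) > 0 and tr(H) = 16 > 0, so H is positive definite and the point is a local minimum.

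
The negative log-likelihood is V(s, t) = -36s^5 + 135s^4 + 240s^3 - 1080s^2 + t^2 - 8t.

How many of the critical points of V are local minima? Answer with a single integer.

2

V separates as a function of s plus a function of t, so ∇V=0 decouples.
∂V/∂s = -180s(s - 3)(s - 2)(s + 2) = 0 at s ∈ {-2, 0, 2, 3}; ∂V/∂t = 2(t - 4) = 0 at t ∈ {4}.
The Hessian is diagonal: diag(V_ss, V_tt). Second derivatives: V_ss(-2)=7200, V_ss(0)=-2160, V_ss(2)=1440, V_ss(3)=-2700; V_tt(4)=2.
Local minima occur where both diagonal entries positive: (-2, 4), (2, 4). Count: 2.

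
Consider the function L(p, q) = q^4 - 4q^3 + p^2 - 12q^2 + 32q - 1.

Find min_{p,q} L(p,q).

L(p,q) separates as A(p) + B(q) − 1, so its minimum is min A + min B − 1.
A'(p) = 2p vanishes at p ∈ {0}; B'(q) = 4(q - 4)(q - 1)(q + 2) vanishes at q ∈ {-2, 1, 4}.
Local minima of A (where A''>0): A(0)=0. Local minima of B: B(-2)=-64, B(4)=-64.
So the global minimum of L is A(0) + B(-2) − 1 = 0 − 64 − 1 = -65, attained at (0, -2).

-65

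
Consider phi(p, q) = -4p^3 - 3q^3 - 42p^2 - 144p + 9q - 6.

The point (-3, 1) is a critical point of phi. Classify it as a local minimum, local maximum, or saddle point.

local maximum

The mixed partial ∂²phi/∂p∂q is 0, so the Hessian at any point is diag(phi_pp, phi_qq) = diag(-12(2p + 7), -18q).
At (-3, 1): H = diag(-12, -18).
Both eigenvalues are negative, so H is negative definite: a local maximum.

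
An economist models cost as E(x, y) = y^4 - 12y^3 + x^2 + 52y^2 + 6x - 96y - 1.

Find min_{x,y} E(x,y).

E(x,y) separates as P(x) + Q(y) − 1, so its minimum is min P + min Q − 1.
P'(x) = 2x + 6 vanishes at x ∈ {-3}; Q'(y) = 4(y - 4)(y - 3)(y - 2) vanishes at y ∈ {2, 3, 4}.
Local minima of P (where P''>0): P(-3)=-9. Local minima of Q: Q(2)=-64, Q(4)=-64.
So the global minimum of E is P(-3) + Q(2) − 1 = -9 − 64 − 1 = -74, attained at (-3, 2).

-74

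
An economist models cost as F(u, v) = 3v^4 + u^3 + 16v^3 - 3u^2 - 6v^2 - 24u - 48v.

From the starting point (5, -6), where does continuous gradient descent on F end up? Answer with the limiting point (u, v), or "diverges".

F is separable, so gradient descent decouples: u follows -∂F/∂u, v follows -∂F/∂v.
∂F/∂u = 3(u - 4)(u + 2); at u=5 this is 21, so u decreases.
∂F/∂v = 12(v - 1)(v + 1)(v + 4); at v=-6 this is -840, so v increases.
u converges to its nearest critical value 4 (a local min of the u-part); v converges to -4. The iterate converges to (4, -4).

(4, -4)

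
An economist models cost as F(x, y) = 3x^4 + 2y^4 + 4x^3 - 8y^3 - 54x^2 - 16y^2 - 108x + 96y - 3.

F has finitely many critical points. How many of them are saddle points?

F separates as a function of x plus a function of y, so ∇F=0 decouples.
∂F/∂x = 12(x - 3)(x + 1)(x + 3) = 0 at x ∈ {-3, -1, 3}; ∂F/∂y = 8(y - 3)(y - 2)(y + 2) = 0 at y ∈ {-2, 2, 3}.
The Hessian is diagonal: diag(F_xx, F_yy). Second derivatives: F_xx(-3)=144, F_xx(-1)=-96, F_xx(3)=288; F_yy(-2)=160, F_yy(2)=-32, F_yy(3)=40.
Saddle points occur where the two diagonal entries have opposite signs: (-3, 2), (-1, -2), (-1, 3), (3, 2). Count: 4.

4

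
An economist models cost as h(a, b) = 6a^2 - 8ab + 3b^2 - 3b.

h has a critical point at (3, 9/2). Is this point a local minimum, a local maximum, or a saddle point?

The Hessian of h is constant: H = [[12, -8], [-8, 6]].
det(H) = 12·6 − (-8)² = 8.
det(H) > 0 and tr(H) = 18 > 0, so H is positive definite and the point is a local minimum.

local minimum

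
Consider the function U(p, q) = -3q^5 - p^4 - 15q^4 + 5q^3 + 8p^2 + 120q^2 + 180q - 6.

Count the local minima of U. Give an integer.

U separates as a function of p plus a function of q, so ∇U=0 decouples.
∂U/∂p = -4p(p - 2)(p + 2) = 0 at p ∈ {-2, 0, 2}; ∂U/∂q = -15(q - 2)(q + 1)(q + 2)(q + 3) = 0 at q ∈ {-3, -2, -1, 2}.
The Hessian is diagonal: diag(U_pp, U_qq). Second derivatives: U_pp(-2)=-32, U_pp(0)=16, U_pp(2)=-32; U_qq(-3)=150, U_qq(-2)=-60, U_qq(-1)=90, U_qq(2)=-900.
Local minima occur where both diagonal entries positive: (0, -3), (0, -1). Count: 2.

2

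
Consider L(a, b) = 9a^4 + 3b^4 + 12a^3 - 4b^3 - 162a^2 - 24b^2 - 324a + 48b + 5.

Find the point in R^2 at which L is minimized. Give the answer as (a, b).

(3, -2)

L(a,b) separates as P(a) + Q(b) + 5, so its minimum is min P + min Q + 5.
P'(a) = 36(a - 3)(a + 1)(a + 3) vanishes at a ∈ {-3, -1, 3}; Q'(b) = 12(b - 2)(b - 1)(b + 2) vanishes at b ∈ {-2, 1, 2}.
Local minima of P (where P''>0): P(-3)=-81, P(3)=-1377. Local minima of Q: Q(-2)=-112, Q(2)=16.
So the global minimum of L is P(3) + Q(-2) + 5 = -1377 − 112 + 5 = -1484, attained at (3, -2).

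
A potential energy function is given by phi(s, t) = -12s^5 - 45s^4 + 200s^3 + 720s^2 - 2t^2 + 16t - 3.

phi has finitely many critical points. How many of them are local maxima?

phi separates as a function of s plus a function of t, so ∇phi=0 decouples.
∂phi/∂s = -60s(s - 3)(s + 2)(s + 4) = 0 at s ∈ {-4, -2, 0, 3}; ∂phi/∂t = -4(t - 4) = 0 at t ∈ {4}.
The Hessian is diagonal: diag(phi_ss, phi_tt). Second derivatives: phi_ss(-4)=3360, phi_ss(-2)=-1200, phi_ss(0)=1440, phi_ss(3)=-6300; phi_tt(4)=-4.
Local maxima occur where both diagonal entries negative: (-2, 4), (3, 4). Count: 2.

2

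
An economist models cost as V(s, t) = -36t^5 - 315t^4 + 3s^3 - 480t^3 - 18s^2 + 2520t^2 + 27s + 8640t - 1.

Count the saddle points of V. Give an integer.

4

V separates as a function of s plus a function of t, so ∇V=0 decouples.
∂V/∂s = 9(s - 3)(s - 1) = 0 at s ∈ {1, 3}; ∂V/∂t = -180(t - 2)(t + 2)(t + 3)(t + 4) = 0 at t ∈ {-4, -3, -2, 2}.
The Hessian is diagonal: diag(V_ss, V_tt). Second derivatives: V_ss(1)=-18, V_ss(3)=18; V_tt(-4)=2160, V_tt(-3)=-900, V_tt(-2)=1440, V_tt(2)=-21600.
Saddle points occur where the two diagonal entries have opposite signs: (1, -4), (1, -2), (3, -3), (3, 2). Count: 4.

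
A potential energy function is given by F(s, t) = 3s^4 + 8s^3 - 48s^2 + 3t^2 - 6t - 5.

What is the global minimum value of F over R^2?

-520

F(s,t) separates as P(s) + Q(t) − 5, so its minimum is min P + min Q − 5.
P'(s) = 12s(s - 2)(s + 4) vanishes at s ∈ {-4, 0, 2}; Q'(t) = 6(t - 1) vanishes at t ∈ {1}.
Local minima of P (where P''>0): P(-4)=-512, P(2)=-80. Local minima of Q: Q(1)=-3.
So the global minimum of F is P(-4) + Q(1) − 5 = -512 − 3 − 5 = -520, attained at (-4, 1).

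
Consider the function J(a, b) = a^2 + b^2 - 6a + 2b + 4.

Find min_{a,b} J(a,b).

J(a,b) separates as P(a) + Q(b) + 4, so its minimum is min P + min Q + 4.
P'(a) = 2a - 6 vanishes at a ∈ {3}; Q'(b) = 2b + 2 vanishes at b ∈ {-1}.
Local minima of P (where P''>0): P(3)=-9. Local minima of Q: Q(-1)=-1.
So the global minimum of J is P(3) + Q(-1) + 4 = -9 − 1 + 4 = -6, attained at (3, -1).

-6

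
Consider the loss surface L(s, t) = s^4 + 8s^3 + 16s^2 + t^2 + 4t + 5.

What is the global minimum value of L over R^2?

1

L(s,t) separates as P(s) + Q(t) + 5, so its minimum is min P + min Q + 5.
P'(s) = 4s(s + 2)(s + 4) vanishes at s ∈ {-4, -2, 0}; Q'(t) = 2(t + 2) vanishes at t ∈ {-2}.
Local minima of P (where P''>0): P(-4)=0, P(0)=0. Local minima of Q: Q(-2)=-4.
So the global minimum of L is P(-4) + Q(-2) + 5 = 0 − 4 + 5 = 1, attained at (-4, -2).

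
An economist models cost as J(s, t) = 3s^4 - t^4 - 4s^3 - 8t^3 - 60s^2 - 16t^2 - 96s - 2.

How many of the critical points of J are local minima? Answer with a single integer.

J separates as a function of s plus a function of t, so ∇J=0 decouples.
∂J/∂s = 12(s - 4)(s + 1)(s + 2) = 0 at s ∈ {-2, -1, 4}; ∂J/∂t = -4t(t + 2)(t + 4) = 0 at t ∈ {-4, -2, 0}.
The Hessian is diagonal: diag(J_ss, J_tt). Second derivatives: J_ss(-2)=72, J_ss(-1)=-60, J_ss(4)=360; J_tt(-4)=-32, J_tt(-2)=16, J_tt(0)=-32.
Local minima occur where both diagonal entries positive: (-2, -2), (4, -2). Count: 2.

2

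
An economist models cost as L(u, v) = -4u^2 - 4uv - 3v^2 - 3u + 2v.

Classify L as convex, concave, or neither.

concave

L is quadratic, so its Hessian is the constant matrix H = [[-8, -4], [-4, -6]].
det(H) = 32, tr(H) = -14.
det(H) > 0 and tr(H) < 0, so H is negative definite everywhere: concave.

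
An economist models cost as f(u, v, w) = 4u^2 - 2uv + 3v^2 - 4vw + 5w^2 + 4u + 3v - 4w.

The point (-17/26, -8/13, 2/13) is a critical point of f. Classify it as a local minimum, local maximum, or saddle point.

local minimum

The Hessian is constant: H = [[8, -2, 0], [-2, 6, -4], [0, -4, 10]].
Leading principal minors: Δ₁ = 8, Δ₂ = 44, Δ₃ = 312.
All leading minors are positive, so H is positive definite: a local minimum.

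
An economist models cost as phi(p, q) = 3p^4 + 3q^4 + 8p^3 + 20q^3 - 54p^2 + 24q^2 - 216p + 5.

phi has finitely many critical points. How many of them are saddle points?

4

phi separates as a function of p plus a function of q, so ∇phi=0 decouples.
∂phi/∂p = 12(p - 3)(p + 2)(p + 3) = 0 at p ∈ {-3, -2, 3}; ∂phi/∂q = 12q(q + 1)(q + 4) = 0 at q ∈ {-4, -1, 0}.
The Hessian is diagonal: diag(phi_pp, phi_qq). Second derivatives: phi_pp(-3)=72, phi_pp(-2)=-60, phi_pp(3)=360; phi_qq(-4)=144, phi_qq(-1)=-36, phi_qq(0)=48.
Saddle points occur where the two diagonal entries have opposite signs: (-3, -1), (-2, -4), (-2, 0), (3, -1). Count: 4.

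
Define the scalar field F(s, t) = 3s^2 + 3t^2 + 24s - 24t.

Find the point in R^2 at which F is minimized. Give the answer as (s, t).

(-4, 4)

F(s,t) separates as P(s) + Q(t), so its minimum is min P + min Q.
P'(s) = 6s + 24 vanishes at s ∈ {-4}; Q'(t) = 6(t - 4) vanishes at t ∈ {4}.
Local minima of P (where P''>0): P(-4)=-48. Local minima of Q: Q(4)=-48.
So the global minimum of F is P(-4) + Q(4) = -48 − 48 = -96, attained at (-4, 4).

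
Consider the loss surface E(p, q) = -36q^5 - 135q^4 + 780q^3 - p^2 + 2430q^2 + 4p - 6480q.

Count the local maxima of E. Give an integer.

E separates as a function of p plus a function of q, so ∇E=0 decouples.
∂E/∂p = -2(p - 2) = 0 at p ∈ {2}; ∂E/∂q = -180(q - 3)(q - 1)(q + 3)(q + 4) = 0 at q ∈ {-4, -3, 1, 3}.
The Hessian is diagonal: diag(E_pp, E_qq). Second derivatives: E_pp(2)=-2; E_qq(-4)=6300, E_qq(-3)=-4320, E_qq(1)=7200, E_qq(3)=-15120.
Local maxima occur where both diagonal entries negative: (2, -3), (2, 3). Count: 2.

2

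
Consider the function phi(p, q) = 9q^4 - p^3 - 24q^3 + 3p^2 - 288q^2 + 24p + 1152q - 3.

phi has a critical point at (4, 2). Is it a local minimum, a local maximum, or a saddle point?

local maximum

The mixed partial ∂²phi/∂p∂q is 0, so the Hessian at any point is diag(phi_pp, phi_qq) = diag(6(-p + 1), 36(3q^2 - 4q - 16)).
At (4, 2): H = diag(-18, -432).
Both eigenvalues are negative, so H is negative definite: a local maximum.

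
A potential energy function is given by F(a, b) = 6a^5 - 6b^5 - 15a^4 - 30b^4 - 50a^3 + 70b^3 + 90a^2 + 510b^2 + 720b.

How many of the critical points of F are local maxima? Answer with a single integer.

F separates as a function of a plus a function of b, so ∇F=0 decouples.
∂F/∂a = 30a(a - 3)(a - 1)(a + 2) = 0 at a ∈ {-2, 0, 1, 3}; ∂F/∂b = -30(b - 3)(b + 1)(b + 2)(b + 4) = 0 at b ∈ {-4, -2, -1, 3}.
The Hessian is diagonal: diag(F_aa, F_bb). Second derivatives: F_aa(-2)=-900, F_aa(0)=180, F_aa(1)=-180, F_aa(3)=900; F_bb(-4)=1260, F_bb(-2)=-300, F_bb(-1)=360, F_bb(3)=-4200.
Local maxima occur where both diagonal entries negative: (-2, -2), (-2, 3), (1, -2), (1, 3). Count: 4.

4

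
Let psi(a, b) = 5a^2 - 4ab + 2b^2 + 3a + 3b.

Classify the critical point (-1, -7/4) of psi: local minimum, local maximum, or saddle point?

local minimum

The Hessian of psi is constant: H = [[10, -4], [-4, 4]].
det(H) = 10·4 − (-4)² = 24.
det(H) > 0 and tr(H) = 14 > 0, so H is positive definite and the point is a local minimum.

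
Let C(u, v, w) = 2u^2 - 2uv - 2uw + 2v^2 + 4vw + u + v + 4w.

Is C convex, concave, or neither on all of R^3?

C is quadratic, so its Hessian is the constant matrix H = [[4, -2, -2], [-2, 4, 4], [-2, 4, 0]].
Leading principal minors: 4, 12, -48.
Neither pattern holds ⇒ H is indefinite ⇒ neither convex nor concave.

neither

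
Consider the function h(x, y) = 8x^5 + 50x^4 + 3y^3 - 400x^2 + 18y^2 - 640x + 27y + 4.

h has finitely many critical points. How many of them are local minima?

2

h separates as a function of x plus a function of y, so ∇h=0 decouples.
∂h/∂x = 40(x - 2)(x + 1)(x + 2)(x + 4) = 0 at x ∈ {-4, -2, -1, 2}; ∂h/∂y = 9(y + 1)(y + 3) = 0 at y ∈ {-3, -1}.
The Hessian is diagonal: diag(h_xx, h_yy). Second derivatives: h_xx(-4)=-1440, h_xx(-2)=320, h_xx(-1)=-360, h_xx(2)=2880; h_yy(-3)=-18, h_yy(-1)=18.
Local minima occur where both diagonal entries positive: (-2, -1), (2, -1). Count: 2.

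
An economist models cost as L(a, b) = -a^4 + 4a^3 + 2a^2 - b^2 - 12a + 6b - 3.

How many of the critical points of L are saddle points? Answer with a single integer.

1

L separates as a function of a plus a function of b, so ∇L=0 decouples.
∂L/∂a = -4(a - 3)(a - 1)(a + 1) = 0 at a ∈ {-1, 1, 3}; ∂L/∂b = -2(b - 3) = 0 at b ∈ {3}.
The Hessian is diagonal: diag(L_aa, L_bb). Second derivatives: L_aa(-1)=-32, L_aa(1)=16, L_aa(3)=-32; L_bb(3)=-2.
Saddle points occur where the two diagonal entries have opposite signs: (1, 3). Count: 1.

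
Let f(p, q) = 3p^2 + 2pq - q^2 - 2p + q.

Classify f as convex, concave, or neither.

f is quadratic, so its Hessian is the constant matrix H = [[6, 2], [2, -2]].
det(H) = -16, tr(H) = 4.
det(H) < 0, so H is indefinite: neither convex nor concave.

neither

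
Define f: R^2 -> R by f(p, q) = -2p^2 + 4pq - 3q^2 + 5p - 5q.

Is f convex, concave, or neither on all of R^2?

f is quadratic, so its Hessian is the constant matrix H = [[-4, 4], [4, -6]].
det(H) = 8, tr(H) = -10.
det(H) > 0 and tr(H) < 0, so H is negative definite everywhere: concave.

concave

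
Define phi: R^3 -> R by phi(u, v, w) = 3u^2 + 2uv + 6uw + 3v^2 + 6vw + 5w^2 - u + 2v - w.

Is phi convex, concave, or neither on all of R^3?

phi is quadratic, so its Hessian is the constant matrix H = [[6, 2, 6], [2, 6, 6], [6, 6, 10]].
Leading principal minors: 6, 32, 32.
All positive ⇒ H ≻ 0 ⇒ convex.

convex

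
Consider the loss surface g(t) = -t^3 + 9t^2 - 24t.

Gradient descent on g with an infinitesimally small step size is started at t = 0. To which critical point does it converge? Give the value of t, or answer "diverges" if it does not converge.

2

g'(t) = -3(t - 4)(t - 2), so g'(0) = -24.
Gradient descent moves in the -g' direction, i.e. t is increasing.
The nearest critical point in that direction is t = 2, where g'' = 6 > 0 (a local minimum). The iterate converges there.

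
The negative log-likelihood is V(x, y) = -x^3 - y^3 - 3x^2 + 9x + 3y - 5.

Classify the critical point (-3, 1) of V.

saddle point

The mixed partial ∂²V/∂x∂y is 0, so the Hessian at any point is diag(V_xx, V_yy) = diag(-6(x + 1), -6y).
At (-3, 1): H = diag(12, -6).
The eigenvalues have opposite signs, so H is indefinite: a saddle point.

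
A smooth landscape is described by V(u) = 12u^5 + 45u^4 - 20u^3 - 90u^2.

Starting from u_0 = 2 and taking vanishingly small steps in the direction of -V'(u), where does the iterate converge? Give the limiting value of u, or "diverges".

V'(u) = 60u(u - 1)(u + 1)(u + 3), so V'(2) = 1800.
Gradient descent moves in the -V' direction, i.e. u is decreasing.
The nearest critical point in that direction is u = 1, where V'' = 480 > 0 (a local minimum). The iterate converges there.

1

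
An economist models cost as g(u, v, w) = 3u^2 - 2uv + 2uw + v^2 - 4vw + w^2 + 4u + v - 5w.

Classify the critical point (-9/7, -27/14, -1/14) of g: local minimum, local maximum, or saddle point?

The Hessian is constant: H = [[6, -2, 2], [-2, 2, -4], [2, -4, 2]].
Leading principal minors: Δ₁ = 6, Δ₂ = 8, Δ₃ = -56.
The minors fit neither the all-positive nor the alternating-sign pattern, so H is indefinite: a saddle point.

saddle point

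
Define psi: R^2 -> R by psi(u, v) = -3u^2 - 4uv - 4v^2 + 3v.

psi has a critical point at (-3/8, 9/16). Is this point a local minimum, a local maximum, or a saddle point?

The Hessian of psi is constant: H = [[-6, -4], [-4, -8]].
det(H) = (-6)·(-8) − (-4)² = 32.
det(H) > 0 and tr(H) = -14 < 0, so H is negative definite and the point is a local maximum.

local maximum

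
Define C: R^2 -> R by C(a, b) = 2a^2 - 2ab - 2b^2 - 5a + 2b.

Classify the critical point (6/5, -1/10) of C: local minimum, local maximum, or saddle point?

The Hessian of C is constant: H = [[4, -2], [-2, -4]].
det(H) = 4·(-4) − (-2)² = -20.
Since det(H) < 0, H is indefinite and the critical point is a saddle point.

saddle point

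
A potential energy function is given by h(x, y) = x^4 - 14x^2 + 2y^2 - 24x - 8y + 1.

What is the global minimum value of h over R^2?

h(x,y) separates as P(x) + Q(y) + 1, so its minimum is min P + min Q + 1.
P'(x) = 4(x - 3)(x + 1)(x + 2) vanishes at x ∈ {-2, -1, 3}; Q'(y) = 4y - 8 vanishes at y ∈ {2}.
Local minima of P (where P''>0): P(-2)=8, P(3)=-117. Local minima of Q: Q(2)=-8.
So the global minimum of h is P(3) + Q(2) + 1 = -117 − 8 + 1 = -124, attained at (3, 2).

-124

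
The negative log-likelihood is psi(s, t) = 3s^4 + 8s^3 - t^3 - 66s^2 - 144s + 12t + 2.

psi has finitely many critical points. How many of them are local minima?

psi separates as a function of s plus a function of t, so ∇psi=0 decouples.
∂psi/∂s = 12(s - 3)(s + 1)(s + 4) = 0 at s ∈ {-4, -1, 3}; ∂psi/∂t = -3(t - 2)(t + 2) = 0 at t ∈ {-2, 2}.
The Hessian is diagonal: diag(psi_ss, psi_tt). Second derivatives: psi_ss(-4)=252, psi_ss(-1)=-144, psi_ss(3)=336; psi_tt(-2)=12, psi_tt(2)=-12.
Local minima occur where both diagonal entries positive: (-4, -2), (3, -2). Count: 2.

2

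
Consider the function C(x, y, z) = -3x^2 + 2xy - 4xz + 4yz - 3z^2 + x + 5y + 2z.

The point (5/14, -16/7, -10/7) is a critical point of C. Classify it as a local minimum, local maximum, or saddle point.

The Hessian is constant: H = [[-6, 2, -4], [2, 0, 4], [-4, 4, -6]].
Leading principal minors: Δ₁ = -6, Δ₂ = -4, Δ₃ = 56.
The minors fit neither the all-positive nor the alternating-sign pattern, so H is indefinite: a saddle point.

saddle point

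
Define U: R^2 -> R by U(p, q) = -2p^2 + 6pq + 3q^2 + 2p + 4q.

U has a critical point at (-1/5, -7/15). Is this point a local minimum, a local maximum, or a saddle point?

saddle point

The Hessian of U is constant: H = [[-4, 6], [6, 6]].
det(H) = (-4)·6 − 6² = -60.
Since det(H) < 0, H is indefinite and the critical point is a saddle point.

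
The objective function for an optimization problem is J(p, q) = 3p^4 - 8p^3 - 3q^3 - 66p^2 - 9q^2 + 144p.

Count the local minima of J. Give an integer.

2

J separates as a function of p plus a function of q, so ∇J=0 decouples.
∂J/∂p = 12(p - 4)(p - 1)(p + 3) = 0 at p ∈ {-3, 1, 4}; ∂J/∂q = -9q(q + 2) = 0 at q ∈ {-2, 0}.
The Hessian is diagonal: diag(J_pp, J_qq). Second derivatives: J_pp(-3)=336, J_pp(1)=-144, J_pp(4)=252; J_qq(-2)=18, J_qq(0)=-18.
Local minima occur where both diagonal entries positive: (-3, -2), (4, -2). Count: 2.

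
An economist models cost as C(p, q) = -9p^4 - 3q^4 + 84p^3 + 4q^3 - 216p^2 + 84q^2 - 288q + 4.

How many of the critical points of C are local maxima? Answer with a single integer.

C separates as a function of p plus a function of q, so ∇C=0 decouples.
∂C/∂p = -36p(p - 4)(p - 3) = 0 at p ∈ {0, 3, 4}; ∂C/∂q = -12(q - 3)(q - 2)(q + 4) = 0 at q ∈ {-4, 2, 3}.
The Hessian is diagonal: diag(C_pp, C_qq). Second derivatives: C_pp(0)=-432, C_pp(3)=108, C_pp(4)=-144; C_qq(-4)=-504, C_qq(2)=72, C_qq(3)=-84.
Local maxima occur where both diagonal entries negative: (0, -4), (0, 3), (4, -4), (4, 3). Count: 4.

4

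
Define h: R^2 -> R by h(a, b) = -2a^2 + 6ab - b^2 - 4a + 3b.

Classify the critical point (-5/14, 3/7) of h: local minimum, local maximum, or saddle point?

saddle point

The Hessian of h is constant: H = [[-4, 6], [6, -2]].
det(H) = (-4)·(-2) − 6² = -28.
Since det(H) < 0, H is indefinite and the critical point is a saddle point.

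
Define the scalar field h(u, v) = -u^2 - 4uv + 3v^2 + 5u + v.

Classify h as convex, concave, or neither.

h is quadratic, so its Hessian is the constant matrix H = [[-2, -4], [-4, 6]].
det(H) = -28, tr(H) = 4.
det(H) < 0, so H is indefinite: neither convex nor concave.

neither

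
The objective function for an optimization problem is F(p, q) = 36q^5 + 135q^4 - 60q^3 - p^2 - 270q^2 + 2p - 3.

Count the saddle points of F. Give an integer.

2

F separates as a function of p plus a function of q, so ∇F=0 decouples.
∂F/∂p = -2(p - 1) = 0 at p ∈ {1}; ∂F/∂q = 180q(q - 1)(q + 1)(q + 3) = 0 at q ∈ {-3, -1, 0, 1}.
The Hessian is diagonal: diag(F_pp, F_qq). Second derivatives: F_pp(1)=-2; F_qq(-3)=-4320, F_qq(-1)=720, F_qq(0)=-540, F_qq(1)=1440.
Saddle points occur where the two diagonal entries have opposite signs: (1, -1), (1, 1). Count: 2.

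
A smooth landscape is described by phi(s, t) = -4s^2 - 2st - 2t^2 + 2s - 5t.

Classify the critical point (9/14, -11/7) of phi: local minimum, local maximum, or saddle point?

The Hessian of phi is constant: H = [[-8, -2], [-2, -4]].
det(H) = (-8)·(-4) − (-2)² = 28.
det(H) > 0 and tr(H) = -12 < 0, so H is negative definite and the point is a local maximum.

local maximum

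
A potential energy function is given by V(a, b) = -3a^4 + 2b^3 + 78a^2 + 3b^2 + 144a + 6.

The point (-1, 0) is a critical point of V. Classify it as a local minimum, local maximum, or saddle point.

local minimum

The mixed partial ∂²V/∂a∂b is 0, so the Hessian at any point is diag(V_aa, V_bb) = diag(12(-3a^2 + 13), 6(2b + 1)).
At (-1, 0): H = diag(120, 6).
Both eigenvalues are positive, so H is positive definite: a local minimum.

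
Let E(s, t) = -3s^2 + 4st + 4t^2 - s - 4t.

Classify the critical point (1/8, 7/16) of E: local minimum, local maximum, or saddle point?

The Hessian of E is constant: H = [[-6, 4], [4, 8]].
det(H) = (-6)·8 − 4² = -64.
Since det(H) < 0, H is indefinite and the critical point is a saddle point.

saddle point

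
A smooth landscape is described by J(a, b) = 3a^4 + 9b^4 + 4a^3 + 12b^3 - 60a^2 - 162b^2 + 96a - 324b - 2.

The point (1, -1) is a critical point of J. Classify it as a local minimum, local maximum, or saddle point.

local maximum

The mixed partial ∂²J/∂a∂b is 0, so the Hessian at any point is diag(J_aa, J_bb) = diag(12(3a^2 + 2a - 10), 36(3b^2 + 2b - 9)).
At (1, -1): H = diag(-60, -288).
Both eigenvalues are negative, so H is negative definite: a local maximum.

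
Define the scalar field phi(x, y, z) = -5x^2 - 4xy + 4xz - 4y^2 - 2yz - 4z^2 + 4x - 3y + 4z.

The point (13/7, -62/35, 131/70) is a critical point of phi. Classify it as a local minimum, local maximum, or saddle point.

The Hessian is constant: H = [[-10, -4, 4], [-4, -8, -2], [4, -2, -8]].
Leading principal minors: Δ₁ = -10, Δ₂ = 64, Δ₃ = -280.
The minors alternate sign starting negative (−, +, −), so H is negative definite: a local maximum.

local maximum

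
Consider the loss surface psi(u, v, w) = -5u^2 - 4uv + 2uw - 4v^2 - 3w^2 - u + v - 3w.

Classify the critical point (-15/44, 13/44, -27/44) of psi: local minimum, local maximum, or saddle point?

The Hessian is constant: H = [[-10, -4, 2], [-4, -8, 0], [2, 0, -6]].
Leading principal minors: Δ₁ = -10, Δ₂ = 64, Δ₃ = -352.
The minors alternate sign starting negative (−, +, −), so H is negative definite: a local maximum.

local maximum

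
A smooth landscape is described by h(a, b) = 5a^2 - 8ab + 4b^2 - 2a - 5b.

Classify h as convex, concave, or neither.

h is quadratic, so its Hessian is the constant matrix H = [[10, -8], [-8, 8]].
det(H) = 16, tr(H) = 18.
det(H) > 0 and tr(H) > 0, so H is positive definite everywhere: convex.

convex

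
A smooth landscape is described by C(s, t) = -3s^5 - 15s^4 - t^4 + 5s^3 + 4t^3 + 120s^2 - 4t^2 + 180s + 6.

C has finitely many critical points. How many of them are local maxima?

4

C separates as a function of s plus a function of t, so ∇C=0 decouples.
∂C/∂s = -15(s - 2)(s + 1)(s + 2)(s + 3) = 0 at s ∈ {-3, -2, -1, 2}; ∂C/∂t = -4t(t - 2)(t - 1) = 0 at t ∈ {0, 1, 2}.
The Hessian is diagonal: diag(C_ss, C_tt). Second derivatives: C_ss(-3)=150, C_ss(-2)=-60, C_ss(-1)=90, C_ss(2)=-900; C_tt(0)=-8, C_tt(1)=4, C_tt(2)=-8.
Local maxima occur where both diagonal entries negative: (-2, 0), (-2, 2), (2, 0), (2, 2). Count: 4.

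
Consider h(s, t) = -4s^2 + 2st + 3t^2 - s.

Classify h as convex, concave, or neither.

neither

h is quadratic, so its Hessian is the constant matrix H = [[-8, 2], [2, 6]].
det(H) = -52, tr(H) = -2.
det(H) < 0, so H is indefinite: neither convex nor concave.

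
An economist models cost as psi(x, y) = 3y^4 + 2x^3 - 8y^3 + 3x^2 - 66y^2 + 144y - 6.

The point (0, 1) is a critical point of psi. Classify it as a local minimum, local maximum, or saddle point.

The mixed partial ∂²psi/∂x∂y is 0, so the Hessian at any point is diag(psi_xx, psi_yy) = diag(6(2x + 1), 12(3y^2 - 4y - 11)).
At (0, 1): H = diag(6, -144).
The eigenvalues have opposite signs, so H is indefinite: a saddle point.

saddle point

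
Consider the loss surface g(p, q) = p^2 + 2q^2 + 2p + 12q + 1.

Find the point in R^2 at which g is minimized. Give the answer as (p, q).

(-1, -3)

g(p,q) separates as A(p) + B(q) + 1, so its minimum is min A + min B + 1.
A'(p) = 2p + 2 vanishes at p ∈ {-1}; B'(q) = 4q + 12 vanishes at q ∈ {-3}.
Local minima of A (where A''>0): A(-1)=-1. Local minima of B: B(-3)=-18.
So the global minimum of g is A(-1) + B(-3) + 1 = -1 − 18 + 1 = -18, attained at (-1, -3).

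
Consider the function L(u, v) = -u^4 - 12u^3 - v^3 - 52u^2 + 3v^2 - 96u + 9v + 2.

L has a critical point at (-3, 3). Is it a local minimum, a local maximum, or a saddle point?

The mixed partial ∂²L/∂u∂v is 0, so the Hessian at any point is diag(L_uu, L_vv) = diag(-4(3u^2 + 18u + 26), 6(-v + 1)).
At (-3, 3): H = diag(4, -12).
The eigenvalues have opposite signs, so H is indefinite: a saddle point.

saddle point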